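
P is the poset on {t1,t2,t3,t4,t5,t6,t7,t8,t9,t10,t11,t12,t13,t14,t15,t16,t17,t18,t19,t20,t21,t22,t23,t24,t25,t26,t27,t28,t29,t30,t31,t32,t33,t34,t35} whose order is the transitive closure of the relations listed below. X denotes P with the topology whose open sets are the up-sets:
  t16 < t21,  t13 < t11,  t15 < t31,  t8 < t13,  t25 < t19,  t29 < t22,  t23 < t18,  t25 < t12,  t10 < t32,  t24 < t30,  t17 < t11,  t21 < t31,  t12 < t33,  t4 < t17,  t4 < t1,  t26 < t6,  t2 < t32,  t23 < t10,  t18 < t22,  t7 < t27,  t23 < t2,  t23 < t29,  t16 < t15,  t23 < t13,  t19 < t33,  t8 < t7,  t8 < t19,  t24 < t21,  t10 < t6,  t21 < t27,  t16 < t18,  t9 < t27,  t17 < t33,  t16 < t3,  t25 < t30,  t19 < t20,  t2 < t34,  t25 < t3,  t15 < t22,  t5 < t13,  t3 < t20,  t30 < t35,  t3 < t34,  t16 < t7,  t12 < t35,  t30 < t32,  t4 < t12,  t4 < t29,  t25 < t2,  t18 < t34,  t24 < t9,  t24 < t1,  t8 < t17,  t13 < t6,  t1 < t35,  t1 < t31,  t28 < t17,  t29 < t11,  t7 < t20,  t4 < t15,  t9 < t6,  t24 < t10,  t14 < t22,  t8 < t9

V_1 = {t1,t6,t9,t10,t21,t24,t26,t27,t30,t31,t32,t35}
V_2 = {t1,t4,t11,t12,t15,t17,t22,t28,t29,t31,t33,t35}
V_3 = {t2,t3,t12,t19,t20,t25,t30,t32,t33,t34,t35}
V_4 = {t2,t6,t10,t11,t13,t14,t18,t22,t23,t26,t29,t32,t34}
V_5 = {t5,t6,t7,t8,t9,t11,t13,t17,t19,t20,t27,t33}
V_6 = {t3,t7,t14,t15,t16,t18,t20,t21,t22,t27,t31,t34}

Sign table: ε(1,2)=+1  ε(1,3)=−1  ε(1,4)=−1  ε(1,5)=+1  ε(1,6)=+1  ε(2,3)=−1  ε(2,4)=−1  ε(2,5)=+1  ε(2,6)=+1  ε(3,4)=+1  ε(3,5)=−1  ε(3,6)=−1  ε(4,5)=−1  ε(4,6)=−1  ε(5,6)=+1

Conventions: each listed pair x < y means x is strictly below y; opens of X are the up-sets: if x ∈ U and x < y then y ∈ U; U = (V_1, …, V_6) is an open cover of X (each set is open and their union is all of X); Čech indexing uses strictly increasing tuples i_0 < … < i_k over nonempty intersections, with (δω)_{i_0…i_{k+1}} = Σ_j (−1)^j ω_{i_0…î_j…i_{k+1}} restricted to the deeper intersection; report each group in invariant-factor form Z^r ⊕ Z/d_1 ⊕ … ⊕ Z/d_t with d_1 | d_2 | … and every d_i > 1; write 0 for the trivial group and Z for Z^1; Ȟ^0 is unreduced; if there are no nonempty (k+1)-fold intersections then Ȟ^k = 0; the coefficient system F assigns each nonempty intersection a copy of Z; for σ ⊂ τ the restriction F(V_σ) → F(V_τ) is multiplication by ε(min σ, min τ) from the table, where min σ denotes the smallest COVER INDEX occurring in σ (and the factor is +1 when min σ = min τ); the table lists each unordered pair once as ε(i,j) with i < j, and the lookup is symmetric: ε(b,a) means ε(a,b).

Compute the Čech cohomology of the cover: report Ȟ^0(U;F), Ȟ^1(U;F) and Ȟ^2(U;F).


Ȟ^0 = Z,  Ȟ^1 = 0,  Ȟ^2 = Z/2

cover nerve:
  V12={t1,t31,t35} V13={t30,t32,t35} V14={t6,t10,t26,t32} V15={t6,t9,t27} V16={t21,t27,t31} V23={t12,t33,t35} V24={t11,t22,t29} V25={t11,t17,t33} V26={t15,t22,t31} V34={t2,t32,t34} V35={t19,t20,t33} V36={t3,t20,t34} V45={t6,t11,t13} V46={t14,t18,t22,t34} V56={t7,t20,t27}
  V123={t35} V126={t31} V134={t32} V145={t6} V156={t27} V235={t33} V245={t11} V246={t22} V346={t34} V356={t20}
C dims 6,15,10; δ0: rk 5, SNF 1^5; δ1: rk 10, SNF 1^9·2
Ȟ^0: (6−5)−0=1 ⇒ Z
Ȟ^1: (15−10)−5=0 ⇒ 0
Ȟ^2: (10−0)−10=0 plus torsion [2] ⇒ Z/2


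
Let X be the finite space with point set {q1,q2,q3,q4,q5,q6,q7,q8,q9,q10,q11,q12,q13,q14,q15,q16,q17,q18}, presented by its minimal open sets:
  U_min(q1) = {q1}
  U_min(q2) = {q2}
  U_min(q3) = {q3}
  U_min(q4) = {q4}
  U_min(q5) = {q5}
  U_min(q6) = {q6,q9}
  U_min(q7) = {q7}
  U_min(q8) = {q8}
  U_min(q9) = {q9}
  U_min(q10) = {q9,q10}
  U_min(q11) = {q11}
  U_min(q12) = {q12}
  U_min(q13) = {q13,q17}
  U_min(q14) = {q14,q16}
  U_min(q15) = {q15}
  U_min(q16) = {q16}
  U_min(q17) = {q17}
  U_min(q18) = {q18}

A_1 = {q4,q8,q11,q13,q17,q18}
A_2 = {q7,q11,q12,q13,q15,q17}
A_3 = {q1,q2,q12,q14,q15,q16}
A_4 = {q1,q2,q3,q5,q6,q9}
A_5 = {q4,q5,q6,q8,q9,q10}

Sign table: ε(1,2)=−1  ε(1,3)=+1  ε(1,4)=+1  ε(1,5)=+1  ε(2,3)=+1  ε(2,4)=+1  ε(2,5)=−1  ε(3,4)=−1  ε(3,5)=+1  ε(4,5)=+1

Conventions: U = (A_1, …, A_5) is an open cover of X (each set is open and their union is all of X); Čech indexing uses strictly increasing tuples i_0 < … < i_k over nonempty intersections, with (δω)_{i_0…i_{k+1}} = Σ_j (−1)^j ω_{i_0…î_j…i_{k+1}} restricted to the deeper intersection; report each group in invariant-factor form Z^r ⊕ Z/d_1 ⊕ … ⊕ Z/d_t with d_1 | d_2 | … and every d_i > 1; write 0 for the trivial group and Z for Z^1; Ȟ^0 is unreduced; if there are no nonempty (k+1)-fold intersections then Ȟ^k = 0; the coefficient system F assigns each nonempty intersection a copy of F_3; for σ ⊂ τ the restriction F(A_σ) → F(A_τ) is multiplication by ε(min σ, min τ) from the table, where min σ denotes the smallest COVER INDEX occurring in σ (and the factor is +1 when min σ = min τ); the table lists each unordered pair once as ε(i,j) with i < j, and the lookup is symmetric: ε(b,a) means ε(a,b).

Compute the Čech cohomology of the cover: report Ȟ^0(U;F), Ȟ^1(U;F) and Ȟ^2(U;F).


nerve of the cover:
  A12={q11,q13,q17} A15={q4,q8} A23={q12,q15} A34={q1,q2} A45={q5,q6,q9}
C dims 5,5; δ0: rk_F3 4
Ȟ^0 = (5 − 4) − 0 = 1, so Ȟ^0 ≅ Z/3
Ȟ^1 = (5 − 0) − 4 = 1, so Ȟ^1 ≅ Z/3
Ȟ^2 = (0 − 0) − 0 = 0, so Ȟ^2 ≅ 0

Ȟ^0 ≅ Z/3, Ȟ^1 ≅ Z/3, Ȟ^2 ≅ 0


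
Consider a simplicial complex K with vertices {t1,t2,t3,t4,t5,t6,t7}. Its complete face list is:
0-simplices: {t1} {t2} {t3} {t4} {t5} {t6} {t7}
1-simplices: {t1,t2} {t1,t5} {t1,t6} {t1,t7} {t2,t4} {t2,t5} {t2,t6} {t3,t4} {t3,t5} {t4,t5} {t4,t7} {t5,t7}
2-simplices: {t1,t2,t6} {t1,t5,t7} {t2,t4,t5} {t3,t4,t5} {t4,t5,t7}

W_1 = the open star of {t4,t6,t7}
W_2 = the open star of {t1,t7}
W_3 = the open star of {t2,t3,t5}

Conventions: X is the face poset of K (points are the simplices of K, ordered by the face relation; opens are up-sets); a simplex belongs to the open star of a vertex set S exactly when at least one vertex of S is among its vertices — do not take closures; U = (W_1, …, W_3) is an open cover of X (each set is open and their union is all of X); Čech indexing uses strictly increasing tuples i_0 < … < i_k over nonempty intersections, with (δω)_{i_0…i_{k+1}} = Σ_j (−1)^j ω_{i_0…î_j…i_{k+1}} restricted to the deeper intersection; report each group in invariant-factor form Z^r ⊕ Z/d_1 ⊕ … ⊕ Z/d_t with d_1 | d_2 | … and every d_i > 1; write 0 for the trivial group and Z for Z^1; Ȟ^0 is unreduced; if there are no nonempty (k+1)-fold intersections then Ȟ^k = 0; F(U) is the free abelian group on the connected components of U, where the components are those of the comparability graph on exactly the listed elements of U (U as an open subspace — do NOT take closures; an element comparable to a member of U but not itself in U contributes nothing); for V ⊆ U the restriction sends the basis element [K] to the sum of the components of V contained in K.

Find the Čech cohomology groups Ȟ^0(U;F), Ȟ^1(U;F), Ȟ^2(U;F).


Ȟ^0 = Z,  Ȟ^1 = Z,  Ȟ^2 = 0

nonempty overlaps:
  W1={{t4},{t6},{t7},{t1,t6},{t1,t7},{t2,t4},{t2,t6},{t3,t4},{t4,t5},{t4,t7},{t5,t7},{t1,t2,t6},{t1,t5,t7},{t2,t4,t5},{t3,t4,t5},{t4,t5,t7}} W2={{t1},{t7},{t1,t2},{t1,t5},{t1,t6},{t1,t7},{t4,t7},{t5,t7},{t1,t2,t6},{t1,t5,t7},{t4,t5,t7}} W3={{t2},{t3},{t5},{t1,t2},{t1,t5},{t2,t4},{t2,t5},{t2,t6},{t3,t4},{t3,t5},{t4,t5},{t5,t7},{t1,t2,t6},{t1,t5,t7},{t2,t4,t5},{t3,t4,t5},{t4,t5,t7}}
  W12={{t7},{t1,t6},{t1,t7},{t4,t7},{t5,t7},{t1,t2,t6},{t1,t5,t7},{t4,t5,t7}} W13={{t2,t4},{t2,t6},{t3,t4},{t4,t5},{t5,t7},{t1,t2,t6},{t1,t5,t7},{t2,t4,t5},{t3,t4,t5},{t4,t5,t7}} W23={{t1,t2},{t1,t5},{t5,t7},{t1,t2,t6},{t1,t5,t7},{t4,t5,t7}}
  W123={{t5,t7},{t1,t2,t6},{t1,t5,t7},{t4,t5,t7}}
components per intersection:
  W1: {{t4},{t7},{t1,t7},{t2,t4},{t3,t4},{t4,t5},{t4,t7},{t5,t7},{t1,t5,t7},{t2,t4,t5},{t3,t4,t5},{t4,t5,t7}} {{t6},{t1,t6},{t2,t6},{t1,t2,t6}}
  W2: {{t1},{t7},{t1,t2},{t1,t5},{t1,t6},{t1,t7},{t4,t7},{t5,t7},{t1,t2,t6},{t1,t5,t7},{t4,t5,t7}}
  W3: {{t2},{t3},{t5},{t1,t2},{t1,t5},{t2,t4},{t2,t5},{t2,t6},{t3,t4},{t3,t5},{t4,t5},{t5,t7},{t1,t2,t6},{t1,t5,t7},{t2,t4,t5},{t3,t4,t5},{t4,t5,t7}}
  W12: {{t7},{t1,t7},{t4,t7},{t5,t7},{t1,t5,t7},{t4,t5,t7}} {{t1,t6},{t1,t2,t6}}
  W13: {{t2,t4},{t3,t4},{t4,t5},{t5,t7},{t1,t5,t7},{t2,t4,t5},{t3,t4,t5},{t4,t5,t7}} {{t2,t6},{t1,t2,t6}}
  W23: {{t1,t2},{t1,t2,t6}} {{t1,t5},{t5,t7},{t1,t5,t7},{t4,t5,t7}}
  W123: {{t5,t7},{t1,t5,t7},{t4,t5,t7}} {{t1,t2,t6}}
C dims 4,6,2; δ0: rk 3, SNF 1^3; δ1: rk 2, SNF 1^2
degree 0: 4−3−0 = 1 → Ȟ^0 ≅ Z
degree 1: 6−2−3 = 1 → Ȟ^1 ≅ Z
degree 2: 2−0−2 = 0 → Ȟ^2 ≅ 0


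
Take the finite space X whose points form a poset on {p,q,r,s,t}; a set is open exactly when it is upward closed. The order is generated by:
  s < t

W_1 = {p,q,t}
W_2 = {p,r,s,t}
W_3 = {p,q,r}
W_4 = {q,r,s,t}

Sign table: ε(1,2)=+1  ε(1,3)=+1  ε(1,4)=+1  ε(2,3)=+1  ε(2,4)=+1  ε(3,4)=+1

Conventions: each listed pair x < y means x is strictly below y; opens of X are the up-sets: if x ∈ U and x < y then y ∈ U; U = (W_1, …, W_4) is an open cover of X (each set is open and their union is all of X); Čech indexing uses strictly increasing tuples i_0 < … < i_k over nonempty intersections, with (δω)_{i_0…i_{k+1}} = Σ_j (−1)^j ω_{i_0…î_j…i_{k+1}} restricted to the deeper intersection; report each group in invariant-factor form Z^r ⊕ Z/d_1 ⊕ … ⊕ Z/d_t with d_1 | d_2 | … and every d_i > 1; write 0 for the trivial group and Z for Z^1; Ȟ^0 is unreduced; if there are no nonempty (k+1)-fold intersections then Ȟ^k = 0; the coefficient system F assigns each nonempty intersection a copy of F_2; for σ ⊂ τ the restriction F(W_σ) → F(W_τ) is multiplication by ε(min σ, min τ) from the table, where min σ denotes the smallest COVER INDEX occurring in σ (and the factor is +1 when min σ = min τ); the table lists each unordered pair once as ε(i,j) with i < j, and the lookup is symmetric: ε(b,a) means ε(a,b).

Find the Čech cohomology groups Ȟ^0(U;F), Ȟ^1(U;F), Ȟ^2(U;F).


Ȟ^0 ≅ Z/2; Ȟ^1 ≅ 0; Ȟ^2 ≅ Z/2

nerve of the cover:
  W12={p,t} W13={p,q} W14={q,t} W23={p,r} W24={r,s,t} W34={q,r}
  W123={p} W124={t} W134={q} W234={r}
C dims 4,6,4; δ0: rk_F2 3; δ1: rk_F2 3
Ȟ^0 = (4 − 3) − 0 = 1, so Ȟ^0 ≅ Z/2
Ȟ^1 = (6 − 3) − 3 = 0, so Ȟ^1 ≅ 0
Ȟ^2 = (4 − 0) − 3 = 1, so Ȟ^2 ≅ Z/2


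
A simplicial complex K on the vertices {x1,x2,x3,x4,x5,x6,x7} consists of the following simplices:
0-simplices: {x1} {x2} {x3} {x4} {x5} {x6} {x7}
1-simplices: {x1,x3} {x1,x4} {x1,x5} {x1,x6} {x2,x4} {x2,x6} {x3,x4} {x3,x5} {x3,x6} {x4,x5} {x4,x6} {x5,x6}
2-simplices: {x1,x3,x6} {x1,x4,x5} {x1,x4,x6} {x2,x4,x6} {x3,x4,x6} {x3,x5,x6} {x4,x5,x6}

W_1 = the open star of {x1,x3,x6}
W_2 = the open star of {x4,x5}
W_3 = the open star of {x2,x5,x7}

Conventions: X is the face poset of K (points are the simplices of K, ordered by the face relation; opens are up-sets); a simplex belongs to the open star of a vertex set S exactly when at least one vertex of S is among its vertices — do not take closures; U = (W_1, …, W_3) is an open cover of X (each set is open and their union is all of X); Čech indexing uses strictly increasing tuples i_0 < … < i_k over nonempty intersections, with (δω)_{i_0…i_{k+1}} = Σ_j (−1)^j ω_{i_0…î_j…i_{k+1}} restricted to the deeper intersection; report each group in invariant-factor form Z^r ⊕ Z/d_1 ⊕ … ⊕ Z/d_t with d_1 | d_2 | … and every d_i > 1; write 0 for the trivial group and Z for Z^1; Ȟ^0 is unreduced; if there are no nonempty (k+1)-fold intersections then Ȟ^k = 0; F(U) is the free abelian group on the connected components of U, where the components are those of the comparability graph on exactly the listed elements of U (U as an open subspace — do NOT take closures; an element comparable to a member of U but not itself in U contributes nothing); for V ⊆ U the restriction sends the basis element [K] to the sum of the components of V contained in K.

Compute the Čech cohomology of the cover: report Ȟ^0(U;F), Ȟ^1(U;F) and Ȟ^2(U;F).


intersection data:
  W1={{x1},{x3},{x6},{x1,x3},{x1,x4},{x1,x5},{x1,x6},{x2,x6},{x3,x4},{x3,x5},{x3,x6},{x4,x6},{x5,x6},{x1,x3,x6},{x1,x4,x5},{x1,x4,x6},{x2,x4,x6},{x3,x4,x6},{x3,x5,x6},{x4,x5,x6}} W2={{x4},{x5},{x1,x4},{x1,x5},{x2,x4},{x3,x4},{x3,x5},{x4,x5},{x4,x6},{x5,x6},{x1,x4,x5},{x1,x4,x6},{x2,x4,x6},{x3,x4,x6},{x3,x5,x6},{x4,x5,x6}} W3={{x2},{x5},{x7},{x1,x5},{x2,x4},{x2,x6},{x3,x5},{x4,x5},{x5,x6},{x1,x4,x5},{x2,x4,x6},{x3,x5,x6},{x4,x5,x6}}
  W12={{x1,x4},{x1,x5},{x3,x4},{x3,x5},{x4,x6},{x5,x6},{x1,x4,x5},{x1,x4,x6},{x2,x4,x6},{x3,x4,x6},{x3,x5,x6},{x4,x5,x6}} W13={{x1,x5},{x2,x6},{x3,x5},{x5,x6},{x1,x4,x5},{x2,x4,x6},{x3,x5,x6},{x4,x5,x6}} W23={{x5},{x1,x5},{x2,x4},{x3,x5},{x4,x5},{x5,x6},{x1,x4,x5},{x2,x4,x6},{x3,x5,x6},{x4,x5,x6}}
  W123={{x1,x5},{x3,x5},{x5,x6},{x1,x4,x5},{x2,x4,x6},{x3,x5,x6},{x4,x5,x6}}
components per intersection:
  W1: {{x1},{x3},{x6},{x1,x3},{x1,x4},{x1,x5},{x1,x6},{x2,x6},{x3,x4},{x3,x5},{x3,x6},{x4,x6},{x5,x6},{x1,x3,x6},{x1,x4,x5},{x1,x4,x6},{x2,x4,x6},{x3,x4,x6},{x3,x5,x6},{x4,x5,x6}}
  W2: {{x4},{x5},{x1,x4},{x1,x5},{x2,x4},{x3,x4},{x3,x5},{x4,x5},{x4,x6},{x5,x6},{x1,x4,x5},{x1,x4,x6},{x2,x4,x6},{x3,x4,x6},{x3,x5,x6},{x4,x5,x6}}
  W3: {{x2},{x2,x4},{x2,x6},{x2,x4,x6}} {{x5},{x1,x5},{x3,x5},{x4,x5},{x5,x6},{x1,x4,x5},{x3,x5,x6},{x4,x5,x6}} {{x7}}
  W12: {{x1,x4},{x1,x5},{x3,x4},{x3,x5},{x4,x6},{x5,x6},{x1,x4,x5},{x1,x4,x6},{x2,x4,x6},{x3,x4,x6},{x3,x5,x6},{x4,x5,x6}}
  W13: {{x1,x5},{x1,x4,x5}} {{x2,x6},{x2,x4,x6}} {{x3,x5},{x5,x6},{x3,x5,x6},{x4,x5,x6}}
  W23: {{x5},{x1,x5},{x3,x5},{x4,x5},{x5,x6},{x1,x4,x5},{x3,x5,x6},{x4,x5,x6}} {{x2,x4},{x2,x4,x6}}
  W123: {{x1,x5},{x1,x4,x5}} {{x3,x5},{x5,x6},{x3,x5,x6},{x4,x5,x6}} {{x2,x4,x6}}
C dims 5,6,3; δ0: rk 3, SNF 1^3; δ1: rk 3, SNF 1^3
Ȟ^0 = (5 − 3) − 0 = 2, so Ȟ^0 ≅ Z^2
Ȟ^1 = (6 − 3) − 3 = 0, so Ȟ^1 ≅ 0
Ȟ^2 = (3 − 0) − 3 = 0, so Ȟ^2 ≅ 0

Ȟ^0 = Z^2, Ȟ^1 = 0 and Ȟ^2 = 0


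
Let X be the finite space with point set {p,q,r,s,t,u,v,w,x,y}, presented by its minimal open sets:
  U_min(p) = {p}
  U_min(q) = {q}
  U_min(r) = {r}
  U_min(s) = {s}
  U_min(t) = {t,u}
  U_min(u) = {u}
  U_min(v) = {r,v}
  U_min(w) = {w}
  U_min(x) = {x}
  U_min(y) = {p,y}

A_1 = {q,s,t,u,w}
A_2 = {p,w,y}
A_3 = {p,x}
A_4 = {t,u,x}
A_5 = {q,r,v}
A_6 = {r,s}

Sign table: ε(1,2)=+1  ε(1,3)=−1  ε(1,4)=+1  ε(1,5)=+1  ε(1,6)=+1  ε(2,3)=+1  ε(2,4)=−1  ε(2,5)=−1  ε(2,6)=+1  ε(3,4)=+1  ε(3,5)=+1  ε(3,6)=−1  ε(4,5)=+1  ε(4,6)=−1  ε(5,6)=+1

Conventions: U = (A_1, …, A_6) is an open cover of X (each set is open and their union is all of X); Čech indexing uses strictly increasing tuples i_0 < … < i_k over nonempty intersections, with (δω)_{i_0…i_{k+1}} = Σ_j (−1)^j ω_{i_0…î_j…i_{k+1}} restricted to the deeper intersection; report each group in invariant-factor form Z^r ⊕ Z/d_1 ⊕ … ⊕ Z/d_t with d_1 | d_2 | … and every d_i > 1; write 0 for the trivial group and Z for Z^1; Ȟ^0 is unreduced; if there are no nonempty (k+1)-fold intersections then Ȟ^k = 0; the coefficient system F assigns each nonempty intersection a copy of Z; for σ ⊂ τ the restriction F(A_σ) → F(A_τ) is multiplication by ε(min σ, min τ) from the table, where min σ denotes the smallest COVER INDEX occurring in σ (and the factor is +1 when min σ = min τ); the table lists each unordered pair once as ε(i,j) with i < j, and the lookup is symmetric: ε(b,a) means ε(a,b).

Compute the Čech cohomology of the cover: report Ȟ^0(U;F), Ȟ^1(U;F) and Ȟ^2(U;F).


Ȟ^0(U;F) ≅ Z, Ȟ^1(U;F) ≅ Z^2, Ȟ^2(U;F) ≅ 0

nonempty overlaps:
  A12={w} A14={t,u} A15={q} A16={s} A23={p} A34={x} A56={r}
C dims 6,7; δ0: rk 5, SNF 1^5
degree 0: 6−5−0 = 1 → Ȟ^0 ≅ Z
degree 1: 7−0−5 = 2 → Ȟ^1 ≅ Z^2
degree 2: 0−0−0 = 0 → Ȟ^2 ≅ 0


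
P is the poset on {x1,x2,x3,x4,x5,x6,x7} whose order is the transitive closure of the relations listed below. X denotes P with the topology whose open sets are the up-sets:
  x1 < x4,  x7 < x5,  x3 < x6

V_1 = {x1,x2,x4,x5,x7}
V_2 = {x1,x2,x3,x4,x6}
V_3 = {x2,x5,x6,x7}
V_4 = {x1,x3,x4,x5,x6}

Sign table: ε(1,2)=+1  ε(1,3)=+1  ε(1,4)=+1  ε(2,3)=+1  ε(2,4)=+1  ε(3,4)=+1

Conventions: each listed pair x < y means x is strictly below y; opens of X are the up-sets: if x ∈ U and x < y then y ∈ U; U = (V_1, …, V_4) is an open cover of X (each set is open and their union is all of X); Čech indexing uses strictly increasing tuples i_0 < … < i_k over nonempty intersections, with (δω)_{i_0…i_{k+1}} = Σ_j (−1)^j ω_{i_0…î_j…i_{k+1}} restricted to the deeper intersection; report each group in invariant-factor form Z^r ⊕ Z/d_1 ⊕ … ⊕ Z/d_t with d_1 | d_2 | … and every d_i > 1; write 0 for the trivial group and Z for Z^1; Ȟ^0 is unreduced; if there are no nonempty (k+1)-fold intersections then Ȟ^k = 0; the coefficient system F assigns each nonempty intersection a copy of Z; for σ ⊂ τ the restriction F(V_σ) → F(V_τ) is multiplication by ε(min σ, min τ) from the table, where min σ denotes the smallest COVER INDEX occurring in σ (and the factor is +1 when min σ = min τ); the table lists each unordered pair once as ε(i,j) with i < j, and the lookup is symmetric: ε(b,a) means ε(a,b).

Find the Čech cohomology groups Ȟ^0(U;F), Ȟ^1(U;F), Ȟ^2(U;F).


nerve of the cover:
  V12={x1,x2,x4} V13={x2,x5,x7} V14={x1,x4,x5} V23={x2,x6} V24={x1,x3,x4,x6} V34={x5,x6}
  V123={x2} V124={x1,x4} V134={x5} V234={x6}
C dims 4,6,4; δ0: rk 3, SNF 1^3; δ1: rk 3, SNF 1^3
Ȟ^0 = (4 − 3) − 0 = 1, so Ȟ^0 ≅ Z
Ȟ^1 = (6 − 3) − 3 = 0, so Ȟ^1 ≅ 0
Ȟ^2 = (4 − 0) − 3 = 1, so Ȟ^2 ≅ Z

Ȟ^0 ≅ Z,  Ȟ^1 ≅ 0,  Ȟ^2 ≅ Z


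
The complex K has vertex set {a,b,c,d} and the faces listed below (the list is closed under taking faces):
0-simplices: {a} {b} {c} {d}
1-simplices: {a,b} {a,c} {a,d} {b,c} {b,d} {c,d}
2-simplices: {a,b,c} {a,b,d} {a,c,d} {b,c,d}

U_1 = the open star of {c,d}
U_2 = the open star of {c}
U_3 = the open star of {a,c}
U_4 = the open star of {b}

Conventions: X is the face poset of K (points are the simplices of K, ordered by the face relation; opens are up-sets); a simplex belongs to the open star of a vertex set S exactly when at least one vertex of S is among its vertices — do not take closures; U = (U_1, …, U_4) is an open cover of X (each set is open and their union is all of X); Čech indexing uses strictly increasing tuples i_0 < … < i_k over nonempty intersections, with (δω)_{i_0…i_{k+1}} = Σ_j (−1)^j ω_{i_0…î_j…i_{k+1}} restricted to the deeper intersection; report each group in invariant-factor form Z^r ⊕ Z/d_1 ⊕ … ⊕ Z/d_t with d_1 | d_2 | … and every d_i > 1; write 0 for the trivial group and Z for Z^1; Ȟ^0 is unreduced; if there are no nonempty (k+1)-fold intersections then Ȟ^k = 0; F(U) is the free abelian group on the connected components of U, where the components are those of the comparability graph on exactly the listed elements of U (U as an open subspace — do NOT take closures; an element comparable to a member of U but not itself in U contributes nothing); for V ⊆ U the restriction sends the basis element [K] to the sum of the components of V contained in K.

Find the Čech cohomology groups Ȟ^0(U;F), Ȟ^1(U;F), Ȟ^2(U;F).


nonempty intersections:
  U1={{c},{d},{a,c},{a,d},{b,c},{b,d},{c,d},{a,b,c},{a,b,d},{a,c,d},{b,c,d}} U2={{c},{a,c},{b,c},{c,d},{a,b,c},{a,c,d},{b,c,d}} U3={{a},{c},{a,b},{a,c},{a,d},{b,c},{c,d},{a,b,c},{a,b,d},{a,c,d},{b,c,d}} U4={{b},{a,b},{b,c},{b,d},{a,b,c},{a,b,d},{b,c,d}}
  U12={{c},{a,c},{b,c},{c,d},{a,b,c},{a,c,d},{b,c,d}} U13={{c},{a,c},{a,d},{b,c},{c,d},{a,b,c},{a,b,d},{a,c,d},{b,c,d}} U14={{b,c},{b,d},{a,b,c},{a,b,d},{b,c,d}} U23={{c},{a,c},{b,c},{c,d},{a,b,c},{a,c,d},{b,c,d}} U24={{b,c},{a,b,c},{b,c,d}} U34={{a,b},{b,c},{a,b,c},{a,b,d},{b,c,d}}
  U123={{c},{a,c},{b,c},{c,d},{a,b,c},{a,c,d},{b,c,d}} U124={{b,c},{a,b,c},{b,c,d}} U134={{b,c},{a,b,c},{a,b,d},{b,c,d}} U234={{b,c},{a,b,c},{b,c,d}}
  U1234={{b,c},{a,b,c},{b,c,d}}
components per intersection:
  U1: {{c},{d},{a,c},{a,d},{b,c},{b,d},{c,d},{a,b,c},{a,b,d},{a,c,d},{b,c,d}}
  U2: {{c},{a,c},{b,c},{c,d},{a,b,c},{a,c,d},{b,c,d}}
  U3: {{a},{c},{a,b},{a,c},{a,d},{b,c},{c,d},{a,b,c},{a,b,d},{a,c,d},{b,c,d}}
  U4: {{b},{a,b},{b,c},{b,d},{a,b,c},{a,b,d},{b,c,d}}
  U12: {{c},{a,c},{b,c},{c,d},{a,b,c},{a,c,d},{b,c,d}}
  U13: {{c},{a,c},{a,d},{b,c},{c,d},{a,b,c},{a,b,d},{a,c,d},{b,c,d}}
  U14: {{b,c},{b,d},{a,b,c},{a,b,d},{b,c,d}}
  U23: {{c},{a,c},{b,c},{c,d},{a,b,c},{a,c,d},{b,c,d}}
  U24: {{b,c},{a,b,c},{b,c,d}}
  U34: {{a,b},{b,c},{a,b,c},{a,b,d},{b,c,d}}
  U123: {{c},{a,c},{b,c},{c,d},{a,b,c},{a,c,d},{b,c,d}}
  U124: {{b,c},{a,b,c},{b,c,d}}
  U134: {{b,c},{a,b,c},{b,c,d}} {{a,b,d}}
  U234: {{b,c},{a,b,c},{b,c,d}}
  U1234: {{b,c},{a,b,c},{b,c,d}}
C dims 4,6,5,1; δ0: rk 3, SNF 1^3; δ1: rk 3, SNF 1^3; δ2: rk 1, SNF 1^1
Ȟ^0: (4−3)−0=1 ⇒ Z
Ȟ^1: (6−3)−3=0 ⇒ 0
Ȟ^2: (5−1)−3=1 ⇒ Z

Ȟ^0(U;F) ≅ Z,  Ȟ^1(U;F) ≅ 0,  Ȟ^2(U;F) ≅ Z


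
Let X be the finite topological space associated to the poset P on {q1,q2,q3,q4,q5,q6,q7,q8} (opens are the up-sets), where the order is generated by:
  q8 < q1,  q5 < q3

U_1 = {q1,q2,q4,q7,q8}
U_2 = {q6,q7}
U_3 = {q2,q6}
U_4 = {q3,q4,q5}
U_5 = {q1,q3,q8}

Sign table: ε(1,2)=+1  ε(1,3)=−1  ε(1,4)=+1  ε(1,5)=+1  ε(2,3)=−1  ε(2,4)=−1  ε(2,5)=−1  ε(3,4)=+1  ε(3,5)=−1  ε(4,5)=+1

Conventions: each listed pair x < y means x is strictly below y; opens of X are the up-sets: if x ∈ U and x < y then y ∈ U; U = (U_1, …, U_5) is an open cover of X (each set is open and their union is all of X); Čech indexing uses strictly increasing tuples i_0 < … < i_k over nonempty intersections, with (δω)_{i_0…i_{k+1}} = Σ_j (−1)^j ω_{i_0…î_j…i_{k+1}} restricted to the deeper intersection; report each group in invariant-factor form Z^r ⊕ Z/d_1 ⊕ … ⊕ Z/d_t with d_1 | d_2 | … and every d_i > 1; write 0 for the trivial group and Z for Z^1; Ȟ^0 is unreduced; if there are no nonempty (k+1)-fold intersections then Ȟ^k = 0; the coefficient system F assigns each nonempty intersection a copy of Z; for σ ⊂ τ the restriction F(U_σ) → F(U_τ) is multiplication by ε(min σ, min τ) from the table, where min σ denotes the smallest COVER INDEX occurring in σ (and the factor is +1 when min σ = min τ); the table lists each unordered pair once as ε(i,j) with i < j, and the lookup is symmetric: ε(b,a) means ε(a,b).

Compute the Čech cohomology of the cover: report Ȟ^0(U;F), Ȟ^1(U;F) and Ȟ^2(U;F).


Ȟ^0 ≅ Z, Ȟ^1 ≅ Z^2, Ȟ^2 ≅ 0

intersection data:
  U12={q7} U13={q2} U14={q4} U15={q1,q8} U23={q6} U45={q3}
C dims 5,6; δ0: rk 4, SNF 1^4
Ȟ^0 = (5 − 4) − 0 = 1, so Ȟ^0 ≅ Z
Ȟ^1 = (6 − 0) − 4 = 2, so Ȟ^1 ≅ Z^2
Ȟ^2 = (0 − 0) − 0 = 0, so Ȟ^2 ≅ 0


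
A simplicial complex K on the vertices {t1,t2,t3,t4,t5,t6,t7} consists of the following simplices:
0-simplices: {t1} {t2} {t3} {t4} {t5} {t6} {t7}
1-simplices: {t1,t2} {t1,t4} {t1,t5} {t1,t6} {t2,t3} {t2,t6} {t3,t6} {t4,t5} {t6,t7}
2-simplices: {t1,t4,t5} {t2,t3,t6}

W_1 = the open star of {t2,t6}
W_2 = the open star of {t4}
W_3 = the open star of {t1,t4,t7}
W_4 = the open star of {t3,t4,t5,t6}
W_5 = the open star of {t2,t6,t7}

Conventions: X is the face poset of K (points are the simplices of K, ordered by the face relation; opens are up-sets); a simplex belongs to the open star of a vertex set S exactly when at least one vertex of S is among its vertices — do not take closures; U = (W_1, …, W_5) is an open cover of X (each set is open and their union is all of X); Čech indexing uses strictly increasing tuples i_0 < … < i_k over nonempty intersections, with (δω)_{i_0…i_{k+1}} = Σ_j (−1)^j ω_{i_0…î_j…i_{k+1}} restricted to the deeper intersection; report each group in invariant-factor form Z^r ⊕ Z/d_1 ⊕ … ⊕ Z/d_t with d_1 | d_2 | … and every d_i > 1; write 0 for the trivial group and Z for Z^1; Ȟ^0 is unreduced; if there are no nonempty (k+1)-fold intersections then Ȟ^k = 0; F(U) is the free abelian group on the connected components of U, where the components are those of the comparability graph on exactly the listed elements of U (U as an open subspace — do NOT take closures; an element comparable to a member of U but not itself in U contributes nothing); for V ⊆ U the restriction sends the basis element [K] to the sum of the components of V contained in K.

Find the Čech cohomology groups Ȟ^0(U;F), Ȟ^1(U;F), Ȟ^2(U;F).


intersection data:
  W1={{t2},{t6},{t1,t2},{t1,t6},{t2,t3},{t2,t6},{t3,t6},{t6,t7},{t2,t3,t6}} W2={{t4},{t1,t4},{t4,t5},{t1,t4,t5}} W3={{t1},{t4},{t7},{t1,t2},{t1,t4},{t1,t5},{t1,t6},{t4,t5},{t6,t7},{t1,t4,t5}} W4={{t3},{t4},{t5},{t6},{t1,t4},{t1,t5},{t1,t6},{t2,t3},{t2,t6},{t3,t6},{t4,t5},{t6,t7},{t1,t4,t5},{t2,t3,t6}} W5={{t2},{t6},{t7},{t1,t2},{t1,t6},{t2,t3},{t2,t6},{t3,t6},{t6,t7},{t2,t3,t6}}
  W13={{t1,t2},{t1,t6},{t6,t7}} W14={{t6},{t1,t6},{t2,t3},{t2,t6},{t3,t6},{t6,t7},{t2,t3,t6}} W15={{t2},{t6},{t1,t2},{t1,t6},{t2,t3},{t2,t6},{t3,t6},{t6,t7},{t2,t3,t6}} W23={{t4},{t1,t4},{t4,t5},{t1,t4,t5}} W24={{t4},{t1,t4},{t4,t5},{t1,t4,t5}} W34={{t4},{t1,t4},{t1,t5},{t1,t6},{t4,t5},{t6,t7},{t1,t4,t5}} W35={{t7},{t1,t2},{t1,t6},{t6,t7}} W45={{t6},{t1,t6},{t2,t3},{t2,t6},{t3,t6},{t6,t7},{t2,t3,t6}}
  W134={{t1,t6},{t6,t7}} W135={{t1,t2},{t1,t6},{t6,t7}} W145={{t6},{t1,t6},{t2,t3},{t2,t6},{t3,t6},{t6,t7},{t2,t3,t6}} W234={{t4},{t1,t4},{t4,t5},{t1,t4,t5}} W345={{t1,t6},{t6,t7}}
  W1345={{t1,t6},{t6,t7}}
components per intersection:
  W1: {{t2},{t6},{t1,t2},{t1,t6},{t2,t3},{t2,t6},{t3,t6},{t6,t7},{t2,t3,t6}}
  W2: {{t4},{t1,t4},{t4,t5},{t1,t4,t5}}
  W3: {{t1},{t4},{t1,t2},{t1,t4},{t1,t5},{t1,t6},{t4,t5},{t1,t4,t5}} {{t7},{t6,t7}}
  W4: {{t3},{t6},{t1,t6},{t2,t3},{t2,t6},{t3,t6},{t6,t7},{t2,t3,t6}} {{t4},{t5},{t1,t4},{t1,t5},{t4,t5},{t1,t4,t5}}
  W5: {{t2},{t6},{t7},{t1,t2},{t1,t6},{t2,t3},{t2,t6},{t3,t6},{t6,t7},{t2,t3,t6}}
  W13: {{t1,t2}} {{t1,t6}} {{t6,t7}}
  W14: {{t6},{t1,t6},{t2,t3},{t2,t6},{t3,t6},{t6,t7},{t2,t3,t6}}
  W15: {{t2},{t6},{t1,t2},{t1,t6},{t2,t3},{t2,t6},{t3,t6},{t6,t7},{t2,t3,t6}}
  W23: {{t4},{t1,t4},{t4,t5},{t1,t4,t5}}
  W24: {{t4},{t1,t4},{t4,t5},{t1,t4,t5}}
  W34: {{t4},{t1,t4},{t1,t5},{t4,t5},{t1,t4,t5}} {{t1,t6}} {{t6,t7}}
  W35: {{t7},{t6,t7}} {{t1,t2}} {{t1,t6}}
  W45: {{t6},{t1,t6},{t2,t3},{t2,t6},{t3,t6},{t6,t7},{t2,t3,t6}}
  W134: {{t1,t6}} {{t6,t7}}
  W135: {{t1,t2}} {{t1,t6}} {{t6,t7}}
  W145: {{t6},{t1,t6},{t2,t3},{t2,t6},{t3,t6},{t6,t7},{t2,t3,t6}}
  W234: {{t4},{t1,t4},{t4,t5},{t1,t4,t5}}
  W345: {{t1,t6}} {{t6,t7}}
  W1345: {{t1,t6}} {{t6,t7}}
C dims 7,14,9,2; δ0: rk 6, SNF 1^6; δ1: rk 7, SNF 1^7; δ2: rk 2, SNF 1^2
Ȟ^0 = (7 − 6) − 0 = 1, so Ȟ^0 ≅ Z
Ȟ^1 = (14 − 7) − 6 = 1, so Ȟ^1 ≅ Z
Ȟ^2 = (9 − 2) − 7 = 0, so Ȟ^2 ≅ 0

Ȟ^0(U;F) ≅ Z,  Ȟ^1(U;F) ≅ Z,  Ȟ^2(U;F) ≅ 0


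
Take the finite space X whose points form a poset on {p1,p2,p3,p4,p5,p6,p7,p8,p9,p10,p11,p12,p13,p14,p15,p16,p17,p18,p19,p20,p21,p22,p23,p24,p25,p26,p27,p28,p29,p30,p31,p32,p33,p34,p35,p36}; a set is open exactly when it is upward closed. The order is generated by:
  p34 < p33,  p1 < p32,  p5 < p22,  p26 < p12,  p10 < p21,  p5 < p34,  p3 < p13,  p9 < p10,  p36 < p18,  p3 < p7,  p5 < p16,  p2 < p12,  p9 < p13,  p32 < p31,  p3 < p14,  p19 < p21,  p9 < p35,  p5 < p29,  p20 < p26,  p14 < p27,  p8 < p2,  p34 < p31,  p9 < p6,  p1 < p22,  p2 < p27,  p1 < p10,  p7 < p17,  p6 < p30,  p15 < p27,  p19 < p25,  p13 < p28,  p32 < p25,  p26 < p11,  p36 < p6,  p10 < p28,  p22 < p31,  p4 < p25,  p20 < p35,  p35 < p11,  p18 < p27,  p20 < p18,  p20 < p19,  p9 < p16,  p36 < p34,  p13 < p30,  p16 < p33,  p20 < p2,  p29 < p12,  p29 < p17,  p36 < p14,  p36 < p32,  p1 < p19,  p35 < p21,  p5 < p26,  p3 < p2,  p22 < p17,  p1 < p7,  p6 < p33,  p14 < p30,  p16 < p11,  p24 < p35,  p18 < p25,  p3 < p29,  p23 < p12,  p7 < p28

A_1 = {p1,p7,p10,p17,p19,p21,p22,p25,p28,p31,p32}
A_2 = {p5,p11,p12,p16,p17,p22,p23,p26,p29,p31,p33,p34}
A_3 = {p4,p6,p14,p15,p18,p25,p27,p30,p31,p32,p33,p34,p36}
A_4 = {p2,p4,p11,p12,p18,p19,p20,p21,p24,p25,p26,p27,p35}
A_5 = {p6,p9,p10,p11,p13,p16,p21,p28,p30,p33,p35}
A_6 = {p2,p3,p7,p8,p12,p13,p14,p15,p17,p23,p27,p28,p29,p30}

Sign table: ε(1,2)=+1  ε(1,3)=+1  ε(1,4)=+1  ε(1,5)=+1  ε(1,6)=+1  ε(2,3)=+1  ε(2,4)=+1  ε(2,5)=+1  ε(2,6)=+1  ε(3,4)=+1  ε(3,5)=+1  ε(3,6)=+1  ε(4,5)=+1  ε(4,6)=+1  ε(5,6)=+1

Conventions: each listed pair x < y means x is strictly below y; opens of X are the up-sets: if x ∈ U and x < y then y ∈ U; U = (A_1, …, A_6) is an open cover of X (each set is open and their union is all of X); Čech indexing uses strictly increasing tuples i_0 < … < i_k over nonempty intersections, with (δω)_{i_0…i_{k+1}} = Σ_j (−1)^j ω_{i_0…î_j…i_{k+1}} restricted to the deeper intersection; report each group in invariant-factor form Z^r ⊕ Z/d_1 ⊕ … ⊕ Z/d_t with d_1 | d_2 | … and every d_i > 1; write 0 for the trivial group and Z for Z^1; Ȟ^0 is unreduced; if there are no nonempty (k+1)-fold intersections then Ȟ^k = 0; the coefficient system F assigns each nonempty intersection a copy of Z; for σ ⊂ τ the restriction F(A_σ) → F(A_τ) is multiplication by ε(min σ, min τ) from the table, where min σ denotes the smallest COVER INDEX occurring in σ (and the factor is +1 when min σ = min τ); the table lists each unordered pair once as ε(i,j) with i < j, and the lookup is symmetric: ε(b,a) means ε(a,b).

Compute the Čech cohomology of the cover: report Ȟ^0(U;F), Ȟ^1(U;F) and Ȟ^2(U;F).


nerve of the cover:
  A12={p17,p22,p31} A13={p25,p31,p32} A14={p19,p21,p25} A15={p10,p21,p28} A16={p7,p17,p28} A23={p31,p33,p34} A24={p11,p12,p26} A25={p11,p16,p33} A26={p12,p17,p23,p29} A34={p4,p18,p25,p27} A35={p6,p30,p33} A36={p14,p15,p27,p30} A45={p11,p21,p35} A46={p2,p12,p27} A56={p13,p28,p30}
  A123={p31} A126={p17} A134={p25} A145={p21} A156={p28} A235={p33} A245={p11} A246={p12} A346={p27} A356={p30}
C dims 6,15,10; δ0: rk 5, SNF 1^5; δ1: rk 10, SNF 1^9·2
Ȟ^0 = (6 − 5) − 0 = 1, so Ȟ^0 ≅ Z
Ȟ^1 = (15 − 10) − 5 = 0, so Ȟ^1 ≅ 0
Ȟ^2 = (10 − 0) − 10 = 0 plus torsion [2], so Ȟ^2 ≅ Z/2

Ȟ^0(U;F) ≅ Z; Ȟ^1(U;F) ≅ 0; Ȟ^2(U;F) ≅ Z/2


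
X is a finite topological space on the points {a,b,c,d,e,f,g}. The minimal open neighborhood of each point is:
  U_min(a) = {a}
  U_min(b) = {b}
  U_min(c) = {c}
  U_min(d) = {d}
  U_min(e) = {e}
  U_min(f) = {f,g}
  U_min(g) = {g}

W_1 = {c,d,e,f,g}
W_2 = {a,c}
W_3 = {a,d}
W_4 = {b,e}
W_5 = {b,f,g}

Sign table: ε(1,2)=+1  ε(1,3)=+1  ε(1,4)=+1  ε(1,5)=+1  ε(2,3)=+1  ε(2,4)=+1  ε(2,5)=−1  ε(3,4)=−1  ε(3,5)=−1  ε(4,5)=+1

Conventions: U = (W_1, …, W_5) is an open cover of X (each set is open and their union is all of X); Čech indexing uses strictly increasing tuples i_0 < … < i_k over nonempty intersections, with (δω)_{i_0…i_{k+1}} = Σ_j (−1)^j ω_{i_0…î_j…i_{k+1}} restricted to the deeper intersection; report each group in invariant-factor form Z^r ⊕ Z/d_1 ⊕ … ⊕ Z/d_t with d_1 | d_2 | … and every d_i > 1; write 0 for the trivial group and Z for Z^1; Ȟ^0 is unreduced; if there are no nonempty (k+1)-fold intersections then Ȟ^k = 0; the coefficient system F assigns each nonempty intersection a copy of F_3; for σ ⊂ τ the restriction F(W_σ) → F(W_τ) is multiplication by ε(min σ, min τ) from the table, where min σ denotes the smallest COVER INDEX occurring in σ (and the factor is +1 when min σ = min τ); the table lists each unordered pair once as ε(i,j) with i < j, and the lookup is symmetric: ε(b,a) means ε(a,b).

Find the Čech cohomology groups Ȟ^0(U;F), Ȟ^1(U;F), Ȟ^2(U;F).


Ȟ^0 ≅ Z/3,  Ȟ^1 ≅ Z/3 ⊕ Z/3,  Ȟ^2 ≅ 0

intersection data:
  W12={c} W13={d} W14={e} W15={f,g} W23={a} W45={b}
C dims 5,6; δ0: rk_F3 4
Ȟ^0 = (5 − 4) − 0 = 1, so Ȟ^0 ≅ Z/3
Ȟ^1 = (6 − 0) − 4 = 2, so Ȟ^1 ≅ Z/3 ⊕ Z/3
Ȟ^2 = (0 − 0) − 0 = 0, so Ȟ^2 ≅ 0


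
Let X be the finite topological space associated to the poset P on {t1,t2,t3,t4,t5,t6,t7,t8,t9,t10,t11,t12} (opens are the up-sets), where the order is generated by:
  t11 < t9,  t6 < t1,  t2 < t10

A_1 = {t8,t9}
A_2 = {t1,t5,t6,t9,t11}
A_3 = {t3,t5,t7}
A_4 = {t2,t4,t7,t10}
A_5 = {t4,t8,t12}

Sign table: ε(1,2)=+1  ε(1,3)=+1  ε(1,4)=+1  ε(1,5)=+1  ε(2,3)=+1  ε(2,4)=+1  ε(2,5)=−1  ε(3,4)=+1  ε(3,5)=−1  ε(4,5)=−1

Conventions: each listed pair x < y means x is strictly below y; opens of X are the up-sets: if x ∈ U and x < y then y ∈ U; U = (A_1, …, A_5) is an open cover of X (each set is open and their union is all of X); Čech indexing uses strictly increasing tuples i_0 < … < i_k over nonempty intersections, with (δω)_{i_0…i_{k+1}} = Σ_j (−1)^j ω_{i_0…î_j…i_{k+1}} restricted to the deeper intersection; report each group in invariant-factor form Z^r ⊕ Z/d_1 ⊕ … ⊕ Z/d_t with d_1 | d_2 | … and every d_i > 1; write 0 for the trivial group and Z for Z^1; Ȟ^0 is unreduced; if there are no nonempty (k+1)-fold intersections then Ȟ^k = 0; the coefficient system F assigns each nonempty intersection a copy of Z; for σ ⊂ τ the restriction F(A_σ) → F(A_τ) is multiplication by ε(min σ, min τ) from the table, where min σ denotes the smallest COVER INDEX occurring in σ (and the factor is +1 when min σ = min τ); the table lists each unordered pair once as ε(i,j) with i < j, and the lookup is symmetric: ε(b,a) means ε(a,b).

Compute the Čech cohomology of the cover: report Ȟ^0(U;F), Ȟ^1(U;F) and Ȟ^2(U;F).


Ȟ^0 = 0, Ȟ^1 = Z/2 and Ȟ^2 = 0

nonempty overlaps:
  A12={t9} A15={t8} A23={t5} A34={t7} A45={t4}
C dims 5,5; δ0: rk 5, SNF 1^4·2
degree 0: 5−5−0 = 0 → Ȟ^0 ≅ 0
degree 1: 5−0−5 = 0 plus torsion [2] → Ȟ^1 ≅ Z/2
degree 2: 0−0−0 = 0 → Ȟ^2 ≅ 0


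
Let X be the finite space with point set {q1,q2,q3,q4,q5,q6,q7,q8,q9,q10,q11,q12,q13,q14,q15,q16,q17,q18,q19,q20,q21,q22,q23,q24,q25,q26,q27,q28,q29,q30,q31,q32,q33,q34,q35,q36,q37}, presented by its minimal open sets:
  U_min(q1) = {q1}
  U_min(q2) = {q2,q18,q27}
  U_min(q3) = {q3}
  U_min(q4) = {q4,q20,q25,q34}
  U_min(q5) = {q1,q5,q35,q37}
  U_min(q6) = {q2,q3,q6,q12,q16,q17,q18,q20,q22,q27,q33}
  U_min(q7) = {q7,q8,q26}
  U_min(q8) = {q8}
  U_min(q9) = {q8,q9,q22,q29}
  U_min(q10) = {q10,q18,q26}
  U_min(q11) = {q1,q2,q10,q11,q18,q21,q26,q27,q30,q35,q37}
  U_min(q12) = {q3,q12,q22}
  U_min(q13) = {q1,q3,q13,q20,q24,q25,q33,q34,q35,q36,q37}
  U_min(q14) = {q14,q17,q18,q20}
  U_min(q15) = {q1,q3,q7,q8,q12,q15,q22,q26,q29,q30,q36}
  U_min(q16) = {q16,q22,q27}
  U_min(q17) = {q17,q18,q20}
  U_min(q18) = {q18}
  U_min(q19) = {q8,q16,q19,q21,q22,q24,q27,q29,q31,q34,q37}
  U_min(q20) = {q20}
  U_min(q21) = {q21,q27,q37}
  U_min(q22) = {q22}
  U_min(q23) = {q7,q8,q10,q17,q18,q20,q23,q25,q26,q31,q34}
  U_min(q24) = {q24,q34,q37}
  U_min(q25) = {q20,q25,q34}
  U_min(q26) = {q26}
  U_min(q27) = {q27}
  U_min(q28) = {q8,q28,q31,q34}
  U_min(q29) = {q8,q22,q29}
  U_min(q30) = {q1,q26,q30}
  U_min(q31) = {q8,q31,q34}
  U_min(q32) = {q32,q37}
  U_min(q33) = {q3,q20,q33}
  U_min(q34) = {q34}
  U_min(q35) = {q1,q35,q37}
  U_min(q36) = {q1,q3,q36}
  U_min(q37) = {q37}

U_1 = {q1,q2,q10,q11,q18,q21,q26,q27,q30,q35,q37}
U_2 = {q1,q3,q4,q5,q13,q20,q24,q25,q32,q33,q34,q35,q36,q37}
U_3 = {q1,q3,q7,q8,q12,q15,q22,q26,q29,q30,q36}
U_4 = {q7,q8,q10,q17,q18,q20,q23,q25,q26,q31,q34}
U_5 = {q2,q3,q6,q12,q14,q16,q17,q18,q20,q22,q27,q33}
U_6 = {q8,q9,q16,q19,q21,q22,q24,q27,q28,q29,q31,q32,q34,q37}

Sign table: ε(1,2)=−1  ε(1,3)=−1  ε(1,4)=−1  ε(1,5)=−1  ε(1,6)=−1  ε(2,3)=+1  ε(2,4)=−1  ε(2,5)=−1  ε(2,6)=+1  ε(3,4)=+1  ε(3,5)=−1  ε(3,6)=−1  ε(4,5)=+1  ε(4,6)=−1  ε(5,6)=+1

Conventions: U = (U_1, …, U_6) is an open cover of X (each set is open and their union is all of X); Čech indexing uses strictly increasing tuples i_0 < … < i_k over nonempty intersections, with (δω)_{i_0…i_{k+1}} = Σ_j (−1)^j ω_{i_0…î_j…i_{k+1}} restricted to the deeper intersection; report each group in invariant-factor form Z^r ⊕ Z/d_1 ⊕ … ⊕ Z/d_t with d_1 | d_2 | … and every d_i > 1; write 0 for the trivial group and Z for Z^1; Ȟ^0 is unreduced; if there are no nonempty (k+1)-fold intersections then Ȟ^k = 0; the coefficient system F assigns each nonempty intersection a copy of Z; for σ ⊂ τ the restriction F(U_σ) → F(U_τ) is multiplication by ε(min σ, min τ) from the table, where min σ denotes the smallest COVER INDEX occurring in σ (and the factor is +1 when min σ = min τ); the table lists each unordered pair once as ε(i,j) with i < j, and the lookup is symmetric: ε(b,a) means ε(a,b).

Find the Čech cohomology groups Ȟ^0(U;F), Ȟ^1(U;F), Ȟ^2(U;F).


cover nerve:
  U12={q1,q35,q37} U13={q1,q26,q30} U14={q10,q18,q26} U15={q2,q18,q27} U16={q21,q27,q37} U23={q1,q3,q36} U24={q20,q25,q34} U25={q3,q20,q33} U26={q24,q32,q34,q37} U34={q7,q8,q26} U35={q3,q12,q22} U36={q8,q22,q29} U45={q17,q18,q20} U46={q8,q31,q34} U56={q16,q22,q27}
  U123={q1} U126={q37} U134={q26} U145={q18} U156={q27} U235={q3} U245={q20} U246={q34} U346={q8} U356={q22}
C dims 6,15,10; δ0: rk 6, SNF 1^5·2; δ1: rk 9, SNF 1^9
Ȟ^0: (6−6)−0=0 ⇒ 0
Ȟ^1: (15−9)−6=0 plus torsion [2] ⇒ Z/2
Ȟ^2: (10−0)−9=1 ⇒ Z

Ȟ^0(U;F) ≅ 0; Ȟ^1(U;F) ≅ Z/2; Ȟ^2(U;F) ≅ Z


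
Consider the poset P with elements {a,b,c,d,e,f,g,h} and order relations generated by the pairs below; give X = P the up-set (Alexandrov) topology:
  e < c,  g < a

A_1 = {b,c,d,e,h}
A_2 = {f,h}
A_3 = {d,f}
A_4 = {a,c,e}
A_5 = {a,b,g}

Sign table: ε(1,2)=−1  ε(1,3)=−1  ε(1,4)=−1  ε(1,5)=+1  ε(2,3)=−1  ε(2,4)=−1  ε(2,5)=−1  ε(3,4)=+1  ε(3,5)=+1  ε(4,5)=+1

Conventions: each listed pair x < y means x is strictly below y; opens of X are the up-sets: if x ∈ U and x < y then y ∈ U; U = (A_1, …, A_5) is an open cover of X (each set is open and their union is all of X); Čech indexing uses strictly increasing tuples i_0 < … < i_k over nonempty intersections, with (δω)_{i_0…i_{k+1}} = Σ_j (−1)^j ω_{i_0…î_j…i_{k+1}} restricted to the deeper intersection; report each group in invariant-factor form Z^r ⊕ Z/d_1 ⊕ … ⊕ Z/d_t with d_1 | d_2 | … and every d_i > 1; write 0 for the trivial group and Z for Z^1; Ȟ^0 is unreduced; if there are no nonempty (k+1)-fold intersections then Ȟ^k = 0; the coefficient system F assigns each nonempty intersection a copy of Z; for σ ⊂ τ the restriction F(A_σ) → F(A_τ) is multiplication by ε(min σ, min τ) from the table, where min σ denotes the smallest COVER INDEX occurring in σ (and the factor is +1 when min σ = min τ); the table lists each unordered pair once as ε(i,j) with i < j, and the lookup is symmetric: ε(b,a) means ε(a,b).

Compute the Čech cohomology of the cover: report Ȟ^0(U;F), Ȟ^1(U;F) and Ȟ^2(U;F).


Ȟ^0(U;F) ≅ 0,  Ȟ^1(U;F) ≅ Z ⊕ Z/2,  Ȟ^2(U;F) ≅ 0

nerve of the cover:
  A12={h} A13={d} A14={c,e} A15={b} A23={f} A45={a}
C dims 5,6; δ0: rk 5, SNF 1^4·2
Ȟ^0 = (5 − 5) − 0 = 0, so Ȟ^0 ≅ 0
Ȟ^1 = (6 − 0) − 5 = 1 plus torsion [2], so Ȟ^1 ≅ Z ⊕ Z/2
Ȟ^2 = (0 − 0) − 0 = 0, so Ȟ^2 ≅ 0


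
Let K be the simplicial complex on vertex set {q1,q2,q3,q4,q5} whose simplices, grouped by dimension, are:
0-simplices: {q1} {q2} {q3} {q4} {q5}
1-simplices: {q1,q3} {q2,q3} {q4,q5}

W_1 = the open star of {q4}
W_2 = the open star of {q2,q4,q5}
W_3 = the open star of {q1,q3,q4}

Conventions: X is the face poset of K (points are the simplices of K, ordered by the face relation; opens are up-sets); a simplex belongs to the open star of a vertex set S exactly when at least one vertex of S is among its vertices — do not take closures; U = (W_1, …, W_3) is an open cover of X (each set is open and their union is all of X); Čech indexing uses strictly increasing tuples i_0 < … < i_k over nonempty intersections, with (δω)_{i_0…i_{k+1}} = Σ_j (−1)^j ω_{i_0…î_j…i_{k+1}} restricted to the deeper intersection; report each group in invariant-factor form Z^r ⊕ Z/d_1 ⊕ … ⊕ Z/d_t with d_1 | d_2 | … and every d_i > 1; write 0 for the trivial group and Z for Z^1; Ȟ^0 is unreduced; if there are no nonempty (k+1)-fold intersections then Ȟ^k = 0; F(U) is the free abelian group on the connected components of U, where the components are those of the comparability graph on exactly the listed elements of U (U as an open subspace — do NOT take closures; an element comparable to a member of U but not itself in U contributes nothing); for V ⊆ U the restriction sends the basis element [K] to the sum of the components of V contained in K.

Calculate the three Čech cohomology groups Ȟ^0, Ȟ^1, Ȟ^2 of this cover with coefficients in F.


cover nerve:
  W1={{q4},{q4,q5}} W2={{q2},{q4},{q5},{q2,q3},{q4,q5}} W3={{q1},{q3},{q4},{q1,q3},{q2,q3},{q4,q5}}
  W12={{q4},{q4,q5}} W13={{q4},{q4,q5}} W23={{q4},{q2,q3},{q4,q5}}
  W123={{q4},{q4,q5}}
components per intersection:
  W1: {{q4},{q4,q5}}
  W2: {{q2},{q2,q3}} {{q4},{q5},{q4,q5}}
  W3: {{q1},{q3},{q1,q3},{q2,q3}} {{q4},{q4,q5}}
  W12: {{q4},{q4,q5}}
  W13: {{q4},{q4,q5}}
  W23: {{q4},{q4,q5}} {{q2,q3}}
  W123: {{q4},{q4,q5}}
C dims 5,4,1; δ0: rk 3, SNF 1^3; δ1: rk 1, SNF 1^1
Ȟ^0: (5−3)−0=2 ⇒ Z^2
Ȟ^1: (4−1)−3=0 ⇒ 0
Ȟ^2: (1−0)−1=0 ⇒ 0

Ȟ^0(U;F) ≅ Z^2, Ȟ^1(U;F) ≅ 0 and Ȟ^2(U;F) ≅ 0
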